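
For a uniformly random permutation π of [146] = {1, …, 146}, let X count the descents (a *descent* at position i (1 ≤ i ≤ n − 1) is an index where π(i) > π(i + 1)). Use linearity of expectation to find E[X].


Write X = Σ X_I over i = 1, …, 145, with X_I the indicator of one descent.
There are 145 indicators.
For each fixed i, the pair (π(i), π(i+1)) is a uniformly random ordered pair of distinct values from {1, …, 146}; by symmetry P[π(i) > π(i+1)] = 1/2.
By linearity: E[X] = 145 · (1/2) = (146 − 1) · (1/2) = 145/2 ≈ 72.50000.

E[X] = 145/2 = 72.50000.


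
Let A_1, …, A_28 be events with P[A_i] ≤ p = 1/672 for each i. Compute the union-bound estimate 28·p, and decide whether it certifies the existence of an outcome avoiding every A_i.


Union bound: P[∪_{i=1}^{28} A_i] ≤ Σ_i P[A_i] ≤ 28·p = 28·(1/672) = 1/24.
Numerically: 1/24 ≈ 0.042.
Is 1/24 < 1? YES.
Since P[∪ A_i] ≤ 1/24 < 1, the complement has P[∩ A_i^c] ≥ 1 − 1/24 = 23/24 > 0, so some outcome avoids every A_i.

28·p = 1/24 ≈ 0.042; existence CERTIFIED by the union bound.


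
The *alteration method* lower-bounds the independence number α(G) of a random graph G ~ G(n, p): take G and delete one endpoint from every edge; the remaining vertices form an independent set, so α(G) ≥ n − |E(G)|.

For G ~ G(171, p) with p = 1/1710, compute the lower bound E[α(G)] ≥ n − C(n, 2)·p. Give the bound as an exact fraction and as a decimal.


E[|E(G)|] = C(171, 2)·p = 14535 · (1/1710) = 17/2.
E[α(G)] ≥ n − E[|E(G)|] = 171 − 17/2 = 325/2.
Numerically: ≈ 162.500.
(This is only a lower bound; the true E[α(G)] may be larger.)

E[α(G)] ≥ 325/2 ≈ 162.500.


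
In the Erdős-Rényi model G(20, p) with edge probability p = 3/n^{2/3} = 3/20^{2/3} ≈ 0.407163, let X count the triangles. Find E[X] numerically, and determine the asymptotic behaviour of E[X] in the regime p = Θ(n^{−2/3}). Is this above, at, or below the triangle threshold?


Number of potential triangles: C(20, 3) = 1140.
Each occurs with probability p³ ≈ (0.407163)³ ≈ 6.75000000e-02.
By linearity: E[X] = C(20, 3)·p³ ≈ 1140 · 6.75000000e-02 ≈ 76.950000.
Since α = 2/3 < 1, p = c/n^{2/3} ≫ 1/n is above the triangle threshold p ~ 1/n. Asymptotically E[X] ~ (c³/6)·n^{3(1−α)} = (3³/6)·n^{1} → ∞; triangles are abundant w.h.p.

E[X] ≈ 76.950000; in regime p = Θ(1/n^{2/3}) E[X] diverges (above the triangle threshold p ~ 1/n).


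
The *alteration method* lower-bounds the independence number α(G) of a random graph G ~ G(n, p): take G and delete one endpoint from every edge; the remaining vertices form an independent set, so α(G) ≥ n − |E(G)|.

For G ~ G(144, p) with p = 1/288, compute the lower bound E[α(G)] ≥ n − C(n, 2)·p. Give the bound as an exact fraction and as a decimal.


E[|E(G)|] = C(144, 2)·p = 10296 · (1/288) = 143/4.
E[α(G)] ≥ n − E[|E(G)|] = 144 − 143/4 = 433/4.
Numerically: ≈ 108.25000.
(This is only a lower bound; the true E[α(G)] may be larger.)

E[α(G)] ≥ 433/4 ≈ 108.25000.


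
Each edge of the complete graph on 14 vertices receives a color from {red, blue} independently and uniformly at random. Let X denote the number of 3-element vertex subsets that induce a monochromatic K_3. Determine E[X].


Let X = Σ_S X_S over the C(14, 3) = 364 subsets S of size 3, where X_S = 1 if the K_3 on S is monochromatic.
For a fixed S, the K_3 on S has C(3, 2) = 3 edges. P[all 3 edges red] = (1/2)^3, and likewise for blue, so P[monochromatic] = 2·(1/2)^3 = 2^{1 − 3} = 1/4.
By linearity of expectation: E[X] = C(14, 3) · 2^{1 − 3} = 364 · 1/4 = 91.
Numerically: E[X] ≈ 91.000000.

E[X] = C(14,3)·2^(1−C(3,2)) = 91 ≈ 91.000000.


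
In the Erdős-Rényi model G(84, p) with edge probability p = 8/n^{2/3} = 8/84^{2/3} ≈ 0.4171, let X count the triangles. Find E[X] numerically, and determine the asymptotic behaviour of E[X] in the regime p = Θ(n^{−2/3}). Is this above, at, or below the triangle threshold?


Number of potential triangles: C(84, 3) = 95284.
Each occurs with probability p³ ≈ (0.4171)³ ≈ 7.256236e-02.
By linearity: E[X] = C(84, 3)·p³ ≈ 95284 · 7.256236e-02 ≈ 6914.0317.
Since α = 2/3 < 1, p = c/n^{2/3} ≫ 1/n is above the triangle threshold p ~ 1/n. Asymptotically E[X] ~ (c³/6)·n^{3(1−α)} = (8³/6)·n^{1} → ∞; triangles are abundant w.h.p.

E[X] ≈ 6914.0317; in regime p = Θ(1/n^{2/3}) E[X] diverges (above the triangle threshold p ~ 1/n).


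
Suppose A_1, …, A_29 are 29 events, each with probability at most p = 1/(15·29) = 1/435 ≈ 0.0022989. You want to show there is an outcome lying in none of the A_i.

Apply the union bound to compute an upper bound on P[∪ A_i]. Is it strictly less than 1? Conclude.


Union bound: P[∪_{i=1}^{29} A_i] ≤ Σ_i P[A_i] ≤ 29·p = 29·(1/435) = 1/15.
Numerically: 1/15 ≈ 0.0666667.
Is 1/15 < 1? YES.
Since P[∪ A_i] ≤ 1/15 < 1, the complement has P[∩ A_i^c] ≥ 1 − 1/15 = 14/15 > 0, so some outcome avoids every A_i.

29·p = 1/15 ≈ 0.0666667; existence CERTIFIED by the union bound.


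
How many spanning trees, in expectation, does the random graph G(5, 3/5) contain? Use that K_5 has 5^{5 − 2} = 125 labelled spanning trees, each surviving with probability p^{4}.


K_5 has 5^{5 − 2} = 125 labelled spanning trees.
For each such spanning tree H, let X_H = 1 if all 4 edges of H are present in G. Then P[X_H = 1] = p^{4} = (3/5)^{4} = 81/625.
By linearity of expectation: E[X] = Σ_H E[X_H] = 125 · p^{4} = 125 · 81/625 = 81/5.
Numerically: E[X] ≈ 16.2.

E[X] = 125 · (3/5)^{4} = 81/5 ≈ 16.2.


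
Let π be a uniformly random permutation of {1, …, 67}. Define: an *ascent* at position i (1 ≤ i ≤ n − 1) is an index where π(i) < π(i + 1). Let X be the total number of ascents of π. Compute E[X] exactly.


Write X = Σ X_I over i = 1, …, 66, with X_I the indicator of one ascent.
There are 66 indicators.
For each fixed i, the pair (π(i), π(i+1)) is a uniformly random ordered pair of distinct values from {1, …, 67}; by symmetry P[π(i) < π(i+1)] = 1/2.
By linearity: E[X] = 66 · (1/2) = (67 − 1) · (1/2) = 33 ≈ 33.00000.

E[X] = 33 = 33.00000.


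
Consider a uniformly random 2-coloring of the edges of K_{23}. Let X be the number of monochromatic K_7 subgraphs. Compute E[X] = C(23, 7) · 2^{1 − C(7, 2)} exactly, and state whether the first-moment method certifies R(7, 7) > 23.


E[X] = C(23, 7) · 2^{1 − 21} = 245157 · 2^{−20} = 245157/1048576.
As a reduced fraction: E[X] = 245157/1048576 ≈ 0.2337999.
Is E[X] < 1? YES.
Since E[X] < 1, there exists a 2-coloring of K_{23} with no monochromatic K_7; hence R(7, 7) > 23.

E[X] = 245157/1048576 ≈ 0.2337999; E[X] < 1, so R(7, 7) > 23.


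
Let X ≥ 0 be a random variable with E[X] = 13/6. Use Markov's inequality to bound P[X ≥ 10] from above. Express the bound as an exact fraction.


μ = E[X] = 13/6, a = 10.
Markov: P[X ≥ 10] ≤ μ/a = (13/6)/10 = 13/60.
Numerically: ≈ 0.217.
(Since a = 10 > μ = 2.167, the bound 13/60 is < 1 and informative.)

P[X ≥ 10] ≤ 13/60 ≈ 0.217.


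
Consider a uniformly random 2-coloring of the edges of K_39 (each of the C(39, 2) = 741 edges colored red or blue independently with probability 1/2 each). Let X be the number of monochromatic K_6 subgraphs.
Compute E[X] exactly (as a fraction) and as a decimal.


Let X = Σ_S X_S over the C(39, 6) = 3262623 subsets S of size 6, where X_S = 1 if the K_6 on S is monochromatic.
For a fixed S, the K_6 on S has C(6, 2) = 15 edges. P[all 15 edges red] = (1/2)^15, and likewise for blue, so P[monochromatic] = 2·(1/2)^15 = 2^{1 − 15} = 1/16384.
By linearity of expectation: E[X] = C(39, 6) · 2^{1 − 15} = 3262623 · 1/16384 = 3262623/16384.
Numerically: E[X] ≈ 199.1347.

E[X] = C(39,6)·2^(1−C(6,2)) = 3262623/16384 ≈ 199.1347.


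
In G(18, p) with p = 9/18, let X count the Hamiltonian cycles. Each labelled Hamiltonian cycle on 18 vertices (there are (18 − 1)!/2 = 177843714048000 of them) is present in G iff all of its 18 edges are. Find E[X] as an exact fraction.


K_18 has (18 − 1)!/2 = 177843714048000 labelled Hamiltonian cycles.
For each such Hamiltonian cycle H, let X_H = 1 if all 18 edges of H are present in G. Then P[X_H = 1] = p^{18} = (1/2)^{18} = 1/262144.
Summing the indicators: E[X] = Σ_H E[X_H] = 177843714048000 · p^{18} = 177843714048000 · 1/262144 = 10854718875/16.
Numerically: E[X] ≈ 6.784e+08.

E[X] = 177843714048000 · (1/2)^{18} = 10854718875/16 ≈ 6.784e+08.


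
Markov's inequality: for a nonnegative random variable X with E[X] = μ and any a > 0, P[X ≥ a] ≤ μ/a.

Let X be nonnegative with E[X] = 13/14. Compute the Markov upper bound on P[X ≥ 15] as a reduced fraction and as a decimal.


μ = E[X] = 13/14, a = 15.
Markov: P[X ≥ 15] ≤ μ/a = (13/14)/15 = 13/210.
Numerically: ≈ 0.06190.
(Since a = 15 > μ = 0.92857, the bound 13/210 is < 1 and informative.)

P[X ≥ 15] ≤ 13/210 ≈ 0.06190.


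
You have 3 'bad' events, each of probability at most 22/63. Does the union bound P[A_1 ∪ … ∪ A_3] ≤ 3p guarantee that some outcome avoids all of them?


Union bound: P[∪_{i=1}^{3} A_i] ≤ Σ_i P[A_i] ≤ 3·p = 3·(22/63) = 22/21.
Numerically: 22/21 ≈ 1.048.
Is 22/21 < 1? NO.
Since the bound 22/21 is ≥ 1, the union bound is uninformative here; it does NOT by itself certify existence.

3·p = 22/21 ≈ 1.048; existence NOT certified by the union bound.


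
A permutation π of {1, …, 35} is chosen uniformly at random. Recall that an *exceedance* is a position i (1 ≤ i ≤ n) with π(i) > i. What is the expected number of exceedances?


Write X = Σ_{i=1}^{35} X_i, where X_i = 1_{π(i) > i}.
For each fixed i, π(i) is uniform over {1, …, 35} (marginal of a uniform permutation), so P[π(i) > i] = (n − i)/n. Summing: Σ_{i=1}^{35} (n − i)/n = (0 + 1 + … + 34)/35 = 35(35 − 1)/(2·35) = (35 − 1)/2.
Hence E[X] = Σ_{i=1}^{35} (35 − i)/35 = 17 ≈ 17.000.

E[X] = 17 = 17.000.


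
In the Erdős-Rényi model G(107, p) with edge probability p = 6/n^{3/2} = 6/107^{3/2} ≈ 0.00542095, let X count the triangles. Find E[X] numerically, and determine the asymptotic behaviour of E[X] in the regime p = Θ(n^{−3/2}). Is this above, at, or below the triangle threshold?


Number of potential triangles: C(107, 3) = 198485.
Each occurs with probability p³ ≈ (0.00542095)³ ≈ 1.59304026e-07.
By linearity: E[X] = C(107, 3)·p³ ≈ 198485 · 1.59304026e-07 ≈ 0.031619.
Since α = 3/2 > 1, p = c/n^{3/2} = o(1/n) is below the triangle threshold p ~ 1/n. Asymptotically E[X] ~ (c³/6)·n^{3(1−α)} = (6³/6)·n^{-1.5} → 0, so by Markov's inequality G has no triangles w.h.p.

E[X] ≈ 0.031619; in regime p = Θ(1/n^{3/2}) E[X] tends to 0 (below the triangle threshold p ~ 1/n).


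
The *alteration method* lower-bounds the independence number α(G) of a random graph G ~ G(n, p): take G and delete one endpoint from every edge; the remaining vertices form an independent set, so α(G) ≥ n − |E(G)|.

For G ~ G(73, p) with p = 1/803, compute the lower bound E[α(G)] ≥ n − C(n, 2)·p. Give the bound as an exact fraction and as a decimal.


E[|E(G)|] = C(73, 2)·p = 2628 · (1/803) = 36/11.
E[α(G)] ≥ n − E[|E(G)|] = 73 − 36/11 = 767/11.
Numerically: ≈ 69.727.
(This is only a lower bound; the true E[α(G)] may be larger.)

E[α(G)] ≥ 767/11 ≈ 69.727.


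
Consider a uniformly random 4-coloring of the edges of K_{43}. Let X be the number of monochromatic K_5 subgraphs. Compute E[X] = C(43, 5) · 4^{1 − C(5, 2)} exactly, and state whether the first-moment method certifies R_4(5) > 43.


E[X] = C(43, 5) · 4^{1 − 10} = 962598 · 4^{−9} = 962598/262144.
As a reduced fraction: E[X] = 481299/131072 ≈ 3.6720.
Is E[X] < 1? NO.
Since E[X] ≥ 1, the first-moment bound is inconclusive at n = 43; it does NOT by itself certify R_4(5) > 43.

E[X] = 481299/131072 ≈ 3.6720; E[X] ≥ 1; first-moment method inconclusive here.


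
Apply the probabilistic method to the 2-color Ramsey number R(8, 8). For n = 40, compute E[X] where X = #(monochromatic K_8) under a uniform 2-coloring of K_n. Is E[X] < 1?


E[X] = C(40, 8) · 2^{1 − 28} = 76904685 · 2^{−27} = 76904685/134217728.
As a reduced fraction: E[X] = 76904685/134217728 ≈ 0.573.
Is E[X] < 1? YES.
Since E[X] < 1, there exists a 2-coloring of K_{40} with no monochromatic K_8; hence R(8, 8) > 40.

E[X] = 76904685/134217728 ≈ 0.573; E[X] < 1, so R(8, 8) > 40.


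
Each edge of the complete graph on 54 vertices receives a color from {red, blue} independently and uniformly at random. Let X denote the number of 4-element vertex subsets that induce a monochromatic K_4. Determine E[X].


Let X = Σ_S X_S over the C(54, 4) = 316251 subsets S of size 4, where X_S = 1 if the K_4 on S is monochromatic.
For a fixed S, the K_4 on S has C(4, 2) = 6 edges. P[all 6 edges red] = (1/2)^6, and likewise for blue, so P[monochromatic] = 2·(1/2)^6 = 2^{1 − 6} = 1/32.
By linearity of expectation: E[X] = C(54, 4) · 2^{1 − 6} = 316251 · 1/32 = 316251/32.
Numerically: E[X] ≈ 9882.843750.

E[X] = C(54,4)·2^(1−C(4,2)) = 316251/32 ≈ 9882.843750.


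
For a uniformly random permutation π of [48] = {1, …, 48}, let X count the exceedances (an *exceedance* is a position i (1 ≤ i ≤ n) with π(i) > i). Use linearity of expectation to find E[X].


Write X = Σ_{i=1}^{48} X_i, where X_i = 1_{π(i) > i}.
For each fixed i, π(i) is uniform over {1, …, 48} (marginal of a uniform permutation), so P[π(i) > i] = (n − i)/n. Summing: Σ_{i=1}^{48} (n − i)/n = (0 + 1 + … + 47)/48 = 48(48 − 1)/(2·48) = (48 − 1)/2.
Hence E[X] = Σ_{i=1}^{48} (48 − i)/48 = 47/2 ≈ 23.5000.

E[X] = 47/2 = 23.5000.


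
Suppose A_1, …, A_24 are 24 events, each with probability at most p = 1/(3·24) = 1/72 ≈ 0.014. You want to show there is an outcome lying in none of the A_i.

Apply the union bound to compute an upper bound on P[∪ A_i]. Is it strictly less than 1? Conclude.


Union bound: P[∪_{i=1}^{24} A_i] ≤ Σ_i P[A_i] ≤ 24·p = 24·(1/72) = 1/3.
Numerically: 1/3 ≈ 0.333.
Is 1/3 < 1? YES.
Since P[∪ A_i] ≤ 1/3 < 1, the complement has P[∩ A_i^c] ≥ 1 − 1/3 = 2/3 > 0, so some outcome avoids every A_i.

24·p = 1/3 ≈ 0.333; existence CERTIFIED by the union bound.


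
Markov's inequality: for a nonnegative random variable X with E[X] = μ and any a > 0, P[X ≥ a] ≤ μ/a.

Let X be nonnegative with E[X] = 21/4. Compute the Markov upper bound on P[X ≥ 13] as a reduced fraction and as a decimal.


μ = E[X] = 21/4, a = 13.
Markov: P[X ≥ 13] ≤ μ/a = (21/4)/13 = 21/52.
Numerically: ≈ 0.404.
(Since a = 13 > μ = 5.250, the bound 21/52 is < 1 and informative.)

P[X ≥ 13] ≤ 21/52 ≈ 0.404.


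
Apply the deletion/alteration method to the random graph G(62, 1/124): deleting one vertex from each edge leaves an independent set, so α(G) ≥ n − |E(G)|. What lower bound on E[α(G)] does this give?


E[|E(G)|] = C(62, 2)·p = 1891 · (1/124) = 61/4.
E[α(G)] ≥ n − E[|E(G)|] = 62 − 61/4 = 187/4.
Numerically: ≈ 46.75000.
(This is only a lower bound; the true E[α(G)] may be larger.)

E[α(G)] ≥ 187/4 ≈ 46.75000.


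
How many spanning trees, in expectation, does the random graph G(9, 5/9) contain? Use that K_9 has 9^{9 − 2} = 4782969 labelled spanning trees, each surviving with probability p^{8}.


K_9 has 9^{9 − 2} = 4782969 labelled spanning trees.
For each such spanning tree H, let X_H = 1 if all 8 edges of H are present in G. Then P[X_H = 1] = p^{8} = (5/9)^{8} = 390625/43046721.
By linearity: E[X] = Σ_H E[X_H] = 4782969 · p^{8} = 4782969 · 390625/43046721 = 390625/9.
Numerically: E[X] ≈ 43402.8.

E[X] = 4782969 · (5/9)^{8} = 390625/9 ≈ 43402.8.


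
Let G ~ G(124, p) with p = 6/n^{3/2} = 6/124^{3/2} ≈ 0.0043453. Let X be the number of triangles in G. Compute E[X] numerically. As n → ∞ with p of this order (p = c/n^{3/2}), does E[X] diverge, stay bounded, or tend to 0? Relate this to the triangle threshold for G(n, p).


Number of potential triangles: C(124, 3) = 310124.
Each occurs with probability p³ ≈ (0.0043453)³ ≈ 8.2045765e-08.
By linearity: E[X] = C(124, 3)·p³ ≈ 310124 · 8.2045765e-08 ≈ 0.02544.
Since α = 3/2 > 1, p = c/n^{3/2} = o(1/n) is below the triangle threshold p ~ 1/n. Asymptotically E[X] ~ (c³/6)·n^{3(1−α)} = (6³/6)·n^{-1.5} → 0, so by Markov's inequality G has no triangles w.h.p.

E[X] ≈ 0.02544; in regime p = Θ(1/n^{3/2}) E[X] tends to 0 (below the triangle threshold p ~ 1/n).


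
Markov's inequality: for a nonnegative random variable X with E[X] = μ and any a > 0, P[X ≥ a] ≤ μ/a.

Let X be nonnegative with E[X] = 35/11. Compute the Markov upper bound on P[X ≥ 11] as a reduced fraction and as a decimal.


μ = E[X] = 35/11, a = 11.
Markov: P[X ≥ 11] ≤ μ/a = (35/11)/11 = 35/121.
Numerically: ≈ 0.2893.
(Since a = 11 > μ = 3.1818, the bound 35/121 is < 1 and informative.)

P[X ≥ 11] ≤ 35/121 ≈ 0.2893.


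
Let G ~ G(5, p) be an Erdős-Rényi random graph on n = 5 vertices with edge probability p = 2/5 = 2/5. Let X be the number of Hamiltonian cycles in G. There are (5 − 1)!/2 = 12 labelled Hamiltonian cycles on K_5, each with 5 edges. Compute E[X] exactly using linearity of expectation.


K_5 has (5 − 1)!/2 = 12 labelled Hamiltonian cycles.
For each such Hamiltonian cycle H, let X_H = 1 if all 5 edges of H are present in G. Then P[X_H = 1] = p^{5} = (2/5)^{5} = 32/3125.
By linearity of expectation: E[X] = Σ_H E[X_H] = 12 · p^{5} = 12 · 32/3125 = 384/3125.
Numerically: E[X] ≈ 0.1229.

E[X] = 12 · (2/5)^{5} = 384/3125 ≈ 0.1229.


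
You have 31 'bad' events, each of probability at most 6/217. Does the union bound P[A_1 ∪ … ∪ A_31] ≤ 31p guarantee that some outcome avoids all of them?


Union bound: P[∪_{i=1}^{31} A_i] ≤ Σ_i P[A_i] ≤ 31·p = 31·(6/217) = 6/7.
Numerically: 6/7 ≈ 0.857.
Is 6/7 < 1? YES.
Since P[∪ A_i] ≤ 6/7 < 1, the complement has P[∩ A_i^c] ≥ 1 − 6/7 = 1/7 > 0, so some outcome avoids every A_i.

31·p = 6/7 ≈ 0.857; existence CERTIFIED by the union bound.


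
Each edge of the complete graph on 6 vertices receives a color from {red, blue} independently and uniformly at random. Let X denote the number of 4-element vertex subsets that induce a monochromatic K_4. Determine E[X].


Let X = Σ_S X_S over the C(6, 4) = 15 subsets S of size 4, where X_S = 1 if the K_4 on S is monochromatic.
For a fixed S, the K_4 on S has C(4, 2) = 6 edges. P[all 6 edges red] = (1/2)^6, and likewise for blue, so P[monochromatic] = 2·(1/2)^6 = 2^{1 − 6} = 1/32.
By linearity of expectation: E[X] = C(6, 4) · 2^{1 − 6} = 15 · 1/32 = 15/32.
Numerically: E[X] ≈ 0.4688.

E[X] = C(6,4)·2^(1−C(4,2)) = 15/32 ≈ 0.4688.


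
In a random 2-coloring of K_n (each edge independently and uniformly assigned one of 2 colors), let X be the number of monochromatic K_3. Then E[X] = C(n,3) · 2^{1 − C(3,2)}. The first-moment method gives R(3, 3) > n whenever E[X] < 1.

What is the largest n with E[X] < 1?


We need C(n, 3) · 2^{1 − 3} < 1, i.e. C(n, 3) < 2^{3 − 1} = 4.
Check values of n near the boundary:
  n = 3: C(3, 3) = 1; 1 < 4? YES
  n = 4: C(4, 3) = 4; 4 < 4? NO
  n = 5: C(5, 3) = 10; 10 < 4? NO
  n = 6: C(6, 3) = 20; 20 < 4? NO
The largest n with C(n, 3) < 4 is n = 3 (where E[X] = 1/4 ≈ 0.250000). Hence R(3, 3) > 3, i.e. R(3, 3) ≥ 4.

Largest n = 3; hence R(3, 3) > 3.


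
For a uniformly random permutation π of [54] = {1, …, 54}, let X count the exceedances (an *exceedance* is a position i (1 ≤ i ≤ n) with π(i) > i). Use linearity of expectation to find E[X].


Write X = Σ_{i=1}^{54} X_i, where X_i = 1_{π(i) > i}.
For each fixed i, π(i) is uniform over {1, …, 54} (marginal of a uniform permutation), so P[π(i) > i] = (n − i)/n. Summing: Σ_{i=1}^{54} (n − i)/n = (0 + 1 + … + 53)/54 = 54(54 − 1)/(2·54) = (54 − 1)/2.
Hence E[X] = Σ_{i=1}^{54} (54 − i)/54 = 53/2 ≈ 26.500000.

E[X] = 53/2 = 26.500000.


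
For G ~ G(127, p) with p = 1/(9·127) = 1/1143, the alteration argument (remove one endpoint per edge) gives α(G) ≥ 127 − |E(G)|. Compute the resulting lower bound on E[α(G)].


E[|E(G)|] = C(127, 2)·p = 8001 · (1/1143) = 7.
E[α(G)] ≥ n − E[|E(G)|] = 127 − 7 = 120.
Numerically: ≈ 120.000000.
(This is only a lower bound; the true E[α(G)] may be larger.)

E[α(G)] ≥ 120 ≈ 120.000000.


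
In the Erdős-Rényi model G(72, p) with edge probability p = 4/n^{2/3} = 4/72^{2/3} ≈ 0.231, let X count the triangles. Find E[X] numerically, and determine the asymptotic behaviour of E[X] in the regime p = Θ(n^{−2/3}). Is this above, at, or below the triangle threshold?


Number of potential triangles: C(72, 3) = 59640.
Each occurs with probability p³ ≈ (0.231)³ ≈ 1.23457e-02.
By linearity: E[X] = C(72, 3)·p³ ≈ 59640 · 1.23457e-02 ≈ 736.296.
Since α = 2/3 < 1, p = c/n^{2/3} ≫ 1/n is above the triangle threshold p ~ 1/n. Asymptotically E[X] ~ (c³/6)·n^{3(1−α)} = (4³/6)·n^{1} → ∞; triangles are abundant w.h.p.

E[X] ≈ 736.296; in regime p = Θ(1/n^{2/3}) E[X] diverges (above the triangle threshold p ~ 1/n).


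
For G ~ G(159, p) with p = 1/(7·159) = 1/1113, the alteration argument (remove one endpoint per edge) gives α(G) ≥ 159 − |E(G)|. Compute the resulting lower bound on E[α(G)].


E[|E(G)|] = C(159, 2)·p = 12561 · (1/1113) = 79/7.
E[α(G)] ≥ n − E[|E(G)|] = 159 − 79/7 = 1034/7.
Numerically: ≈ 147.7143.
(This is only a lower bound; the true E[α(G)] may be larger.)

E[α(G)] ≥ 1034/7 ≈ 147.7143.


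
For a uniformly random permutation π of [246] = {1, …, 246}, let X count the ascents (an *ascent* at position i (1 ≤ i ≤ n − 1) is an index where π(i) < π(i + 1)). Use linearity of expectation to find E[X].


Write X = Σ X_I over i = 1, …, 245, with X_I the indicator of one ascent.
There are 245 indicators.
For each fixed i, the pair (π(i), π(i+1)) is a uniformly random ordered pair of distinct values from {1, …, 246}; by symmetry P[π(i) < π(i+1)] = 1/2.
By linearity: E[X] = 245 · (1/2) = (246 − 1) · (1/2) = 245/2 ≈ 122.50000.

E[X] = 245/2 = 122.50000.


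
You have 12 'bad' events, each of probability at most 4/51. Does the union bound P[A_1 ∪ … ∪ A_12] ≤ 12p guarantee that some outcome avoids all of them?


Union bound: P[∪_{i=1}^{12} A_i] ≤ Σ_i P[A_i] ≤ 12·p = 12·(4/51) = 16/17.
Numerically: 16/17 ≈ 0.9412.
Is 16/17 < 1? YES.
Since P[∪ A_i] ≤ 16/17 < 1, the complement has P[∩ A_i^c] ≥ 1 − 16/17 = 1/17 > 0, so some outcome avoids every A_i.

12·p = 16/17 ≈ 0.9412; existence CERTIFIED by the union bound.


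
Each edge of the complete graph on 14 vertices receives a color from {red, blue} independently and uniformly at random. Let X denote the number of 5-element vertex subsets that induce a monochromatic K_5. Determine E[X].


Let X = Σ_S X_S over the C(14, 5) = 2002 subsets S of size 5, where X_S = 1 if the K_5 on S is monochromatic.
For a fixed S, the K_5 on S has C(5, 2) = 10 edges. P[all 10 edges red] = (1/2)^10, and likewise for blue, so P[monochromatic] = 2·(1/2)^10 = 2^{1 − 10} = 1/512.
By linearity: E[X] = C(14, 5) · 2^{1 − 10} = 2002 · 1/512 = 1001/256.
Numerically: E[X] ≈ 3.910.

E[X] = C(14,5)·2^(1−C(5,2)) = 1001/256 ≈ 3.910.


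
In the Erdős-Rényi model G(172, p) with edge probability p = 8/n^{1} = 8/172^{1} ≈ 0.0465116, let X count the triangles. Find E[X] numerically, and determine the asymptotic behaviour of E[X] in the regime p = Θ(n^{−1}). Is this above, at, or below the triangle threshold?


Number of potential triangles: C(172, 3) = 833340.
Each occurs with probability p³ ≈ (0.0465116)³ ≈ 1.00620071e-04.
By linearity: E[X] = C(172, 3)·p³ ≈ 833340 · 1.00620071e-04 ≈ 83.850730.
Here α = 1, so p = 8/n is exactly at the triangle threshold p ~ 1/n. Asymptotically E[X] → c³/6 = 8³/6 = 256/3 ≈ 85.333333, a bounded constant. In this regime the triangle count is asymptotically Poisson(c³/6).

E[X] ≈ 83.850730; in regime p = Θ(1/n^{1}) E[X] stays bounded (at the triangle threshold p ~ 1/n).


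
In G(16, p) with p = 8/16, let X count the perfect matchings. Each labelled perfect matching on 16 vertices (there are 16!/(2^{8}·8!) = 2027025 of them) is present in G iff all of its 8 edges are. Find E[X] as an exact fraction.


K_16 has 16!/(2^{8}·8!) = 2027025 labelled perfect matchings.
For each such perfect matching H, let X_H = 1 if all 8 edges of H are present in G. Then P[X_H = 1] = p^{8} = (1/2)^{8} = 1/256.
Summing the indicators: E[X] = Σ_H E[X_H] = 2027025 · p^{8} = 2027025 · 1/256 = 2027025/256.
Numerically: E[X] ≈ 7.92e+03.

E[X] = 2027025 · (1/2)^{8} = 2027025/256 ≈ 7.92e+03.


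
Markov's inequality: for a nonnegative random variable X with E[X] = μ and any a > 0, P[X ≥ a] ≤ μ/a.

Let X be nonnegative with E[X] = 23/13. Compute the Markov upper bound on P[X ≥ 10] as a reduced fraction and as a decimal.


μ = E[X] = 23/13, a = 10.
Markov: P[X ≥ 10] ≤ μ/a = (23/13)/10 = 23/130.
Numerically: ≈ 0.1769.
(Since a = 10 > μ = 1.7692, the bound 23/130 is < 1 and informative.)

P[X ≥ 10] ≤ 23/130 ≈ 0.1769.


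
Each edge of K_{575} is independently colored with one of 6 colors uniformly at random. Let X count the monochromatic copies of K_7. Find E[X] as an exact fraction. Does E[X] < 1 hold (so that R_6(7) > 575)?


E[X] = C(575, 7) · 6^{1 − 21} = 3974871393896975 · 6^{−20} = 3974871393896975/3656158440062976.
As a reduced fraction: E[X] = 3974871393896975/3656158440062976 ≈ 1.08717.
Is E[X] < 1? NO.
Since E[X] ≥ 1, the first-moment bound is inconclusive at n = 575; it does NOT by itself certify R_6(7) > 575.

E[X] = 3974871393896975/3656158440062976 ≈ 1.08717; E[X] ≥ 1; first-moment method inconclusive here.


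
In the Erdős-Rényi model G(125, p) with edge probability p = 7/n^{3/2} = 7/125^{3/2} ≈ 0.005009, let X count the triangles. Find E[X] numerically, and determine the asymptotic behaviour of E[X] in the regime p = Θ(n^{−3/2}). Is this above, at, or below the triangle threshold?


Number of potential triangles: C(125, 3) = 317750.
Each occurs with probability p³ ≈ (0.005009)³ ≈ 1.256606e-07.
By linearity: E[X] = C(125, 3)·p³ ≈ 317750 · 1.256606e-07 ≈ 0.0399.
Since α = 3/2 > 1, p = c/n^{3/2} = o(1/n) is below the triangle threshold p ~ 1/n. Asymptotically E[X] ~ (c³/6)·n^{3(1−α)} = (7³/6)·n^{-1.5} → 0, so by Markov's inequality G has no triangles w.h.p.

E[X] ≈ 0.0399; in regime p = Θ(1/n^{3/2}) E[X] tends to 0 (below the triangle threshold p ~ 1/n).


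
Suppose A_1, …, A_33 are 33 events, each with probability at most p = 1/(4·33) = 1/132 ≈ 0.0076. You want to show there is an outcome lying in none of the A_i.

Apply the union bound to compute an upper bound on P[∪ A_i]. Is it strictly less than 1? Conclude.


Union bound: P[∪_{i=1}^{33} A_i] ≤ Σ_i P[A_i] ≤ 33·p = 33·(1/132) = 1/4.
Numerically: 1/4 ≈ 0.2500.
Is 1/4 < 1? YES.
Since P[∪ A_i] ≤ 1/4 < 1, the complement has P[∩ A_i^c] ≥ 1 − 1/4 = 3/4 > 0, so some outcome avoids every A_i.

33·p = 1/4 ≈ 0.2500; existence CERTIFIED by the union bound.


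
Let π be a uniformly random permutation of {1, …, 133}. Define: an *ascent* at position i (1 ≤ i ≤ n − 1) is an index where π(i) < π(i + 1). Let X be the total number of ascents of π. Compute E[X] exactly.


Write X = Σ X_I over i = 1, …, 132, with X_I the indicator of one ascent.
There are 132 indicators.
For each fixed i, the pair (π(i), π(i+1)) is a uniformly random ordered pair of distinct values from {1, …, 133}; by symmetry P[π(i) < π(i+1)] = 1/2.
By linearity: E[X] = 132 · (1/2) = (133 − 1) · (1/2) = 66 ≈ 66.000000.

E[X] = 66 = 66.000000.


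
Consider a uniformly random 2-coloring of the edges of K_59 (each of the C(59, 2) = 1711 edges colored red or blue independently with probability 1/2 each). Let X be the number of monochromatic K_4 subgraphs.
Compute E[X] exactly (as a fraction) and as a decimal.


Let X = Σ_S X_S over the C(59, 4) = 455126 subsets S of size 4, where X_S = 1 if the K_4 on S is monochromatic.
For a fixed S, the K_4 on S has C(4, 2) = 6 edges. P[all 6 edges red] = (1/2)^6, and likewise for blue, so P[monochromatic] = 2·(1/2)^6 = 2^{1 − 6} = 1/32.
By linearity: E[X] = C(59, 4) · 2^{1 − 6} = 455126 · 1/32 = 227563/16.
Numerically: E[X] ≈ 14222.6875.

E[X] = C(59,4)·2^(1−C(4,2)) = 227563/16 ≈ 14222.6875.


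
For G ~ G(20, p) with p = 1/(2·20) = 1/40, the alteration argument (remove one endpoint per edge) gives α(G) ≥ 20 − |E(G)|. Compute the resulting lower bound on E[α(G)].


E[|E(G)|] = C(20, 2)·p = 190 · (1/40) = 19/4.
E[α(G)] ≥ n − E[|E(G)|] = 20 − 19/4 = 61/4.
Numerically: ≈ 15.250.
(This is only a lower bound; the true E[α(G)] may be larger.)

E[α(G)] ≥ 61/4 ≈ 15.250.


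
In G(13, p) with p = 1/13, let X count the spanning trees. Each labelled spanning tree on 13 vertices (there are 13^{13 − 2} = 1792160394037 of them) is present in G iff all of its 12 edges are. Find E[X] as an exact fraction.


K_13 has 13^{13 − 2} = 1792160394037 labelled spanning trees.
For each such spanning tree H, let X_H = 1 if all 12 edges of H are present in G. Then P[X_H = 1] = p^{12} = (1/13)^{12} = 1/23298085122481.
By linearity: E[X] = Σ_H E[X_H] = 1792160394037 · p^{12} = 1792160394037 · 1/23298085122481 = 1/13.
Numerically: E[X] ≈ 0.0769.

E[X] = 1792160394037 · (1/13)^{12} = 1/13 ≈ 0.0769.


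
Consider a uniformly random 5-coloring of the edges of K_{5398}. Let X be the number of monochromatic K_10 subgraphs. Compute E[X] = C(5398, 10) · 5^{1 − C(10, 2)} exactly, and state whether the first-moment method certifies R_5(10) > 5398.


E[X] = C(5398, 10) · 5^{1 − 45} = 5740413564134635387185954535766 · 5^{−44} = 5740413564134635387185954535766/5684341886080801486968994140625.
As a reduced fraction: E[X] = 5740413564134635387185954535766/5684341886080801486968994140625 ≈ 1.00986.
Is E[X] < 1? NO.
Since E[X] ≥ 1, the first-moment bound is inconclusive at n = 5398; it does NOT by itself certify R_5(10) > 5398.

E[X] = 5740413564134635387185954535766/5684341886080801486968994140625 ≈ 1.00986; E[X] ≥ 1; first-moment method inconclusive here.


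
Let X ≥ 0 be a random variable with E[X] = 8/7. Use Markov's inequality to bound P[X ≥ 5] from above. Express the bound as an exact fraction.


μ = E[X] = 8/7, a = 5.
Markov: P[X ≥ 5] ≤ μ/a = (8/7)/5 = 8/35.
Numerically: ≈ 0.228571.
(Since a = 5 > μ = 1.142857, the bound 8/35 is < 1 and informative.)

P[X ≥ 5] ≤ 8/35 ≈ 0.228571.


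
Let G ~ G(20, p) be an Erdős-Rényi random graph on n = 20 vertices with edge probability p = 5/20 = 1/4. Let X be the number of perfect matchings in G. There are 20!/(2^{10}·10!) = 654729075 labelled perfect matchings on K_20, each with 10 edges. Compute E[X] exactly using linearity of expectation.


K_20 has 20!/(2^{10}·10!) = 654729075 labelled perfect matchings.
For each such perfect matching H, let X_H = 1 if all 10 edges of H are present in G. Then P[X_H = 1] = p^{10} = (1/4)^{10} = 1/1048576.
By linearity: E[X] = Σ_H E[X_H] = 654729075 · p^{10} = 654729075 · 1/1048576 = 654729075/1048576.
Numerically: E[X] ≈ 624.4.

E[X] = 654729075 · (1/4)^{10} = 654729075/1048576 ≈ 624.4.


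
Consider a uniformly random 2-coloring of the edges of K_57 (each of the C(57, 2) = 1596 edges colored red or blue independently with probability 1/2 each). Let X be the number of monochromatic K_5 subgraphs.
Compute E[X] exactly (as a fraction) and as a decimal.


Let X = Σ_S X_S over the C(57, 5) = 4187106 subsets S of size 5, where X_S = 1 if the K_5 on S is monochromatic.
For a fixed S, the K_5 on S has C(5, 2) = 10 edges. P[all 10 edges red] = (1/2)^10, and likewise for blue, so P[monochromatic] = 2·(1/2)^10 = 2^{1 − 10} = 1/512.
By linearity: E[X] = C(57, 5) · 2^{1 − 10} = 4187106 · 1/512 = 2093553/256.
Numerically: E[X] ≈ 8177.9414.

E[X] = C(57,5)·2^(1−C(5,2)) = 2093553/256 ≈ 8177.9414.


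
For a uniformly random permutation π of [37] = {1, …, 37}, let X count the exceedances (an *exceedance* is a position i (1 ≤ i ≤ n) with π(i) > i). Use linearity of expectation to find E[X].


Write X = Σ_{i=1}^{37} X_i, where X_i = 1_{π(i) > i}.
For each fixed i, π(i) is uniform over {1, …, 37} (marginal of a uniform permutation), so P[π(i) > i] = (n − i)/n. Summing: Σ_{i=1}^{37} (n − i)/n = (0 + 1 + … + 36)/37 = 37(37 − 1)/(2·37) = (37 − 1)/2.
Hence E[X] = Σ_{i=1}^{37} (37 − i)/37 = 18 ≈ 18.00000.

E[X] = 18 = 18.00000.


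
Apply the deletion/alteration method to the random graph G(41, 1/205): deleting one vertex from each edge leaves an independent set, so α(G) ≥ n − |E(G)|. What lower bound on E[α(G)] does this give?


E[|E(G)|] = C(41, 2)·p = 820 · (1/205) = 4.
E[α(G)] ≥ n − E[|E(G)|] = 41 − 4 = 37.
Numerically: ≈ 37.00000.
(This is only a lower bound; the true E[α(G)] may be larger.)

E[α(G)] ≥ 37 ≈ 37.00000.


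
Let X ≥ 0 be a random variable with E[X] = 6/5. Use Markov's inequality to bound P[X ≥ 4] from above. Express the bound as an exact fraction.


μ = E[X] = 6/5, a = 4.
Markov: P[X ≥ 4] ≤ μ/a = (6/5)/4 = 3/10.
Numerically: ≈ 0.30000.
(Since a = 4 > μ = 1.20000, the bound 3/10 is < 1 and informative.)

P[X ≥ 4] ≤ 3/10 ≈ 0.30000.


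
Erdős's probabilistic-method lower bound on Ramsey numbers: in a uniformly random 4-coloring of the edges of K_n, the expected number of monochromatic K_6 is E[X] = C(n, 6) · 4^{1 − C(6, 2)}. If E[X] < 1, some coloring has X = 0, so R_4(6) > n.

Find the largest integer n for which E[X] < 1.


We need C(n, 6) · 4^{1 − 15} < 1, i.e. C(n, 6) < 4^{15 − 1} = 268435456.
Check values of n near the boundary:
  n = 73: C(73, 6) = 170230452; 170230452 < 268435456? YES
  n = 74: C(74, 6) = 185250786; 185250786 < 268435456? YES
  n = 75: C(75, 6) = 201359550; 201359550 < 268435456? YES
  n = 76: C(76, 6) = 218618940; 218618940 < 268435456? YES
  n = 77: C(77, 6) = 237093780; 237093780 < 268435456? YES
  n = 78: C(78, 6) = 256851595; 256851595 < 268435456? YES
  n = 79: C(79, 6) = 277962685; 277962685 < 268435456? NO
  n = 80: C(80, 6) = 300500200; 300500200 < 268435456? NO
  n = 81: C(81, 6) = 324540216; 324540216 < 268435456? NO
The largest n with C(n, 6) < 268435456 is n = 78 (where E[X] = 256851595/268435456 ≈ 0.9568468). Hence R_4(6) > 78, i.e. R_4(6) ≥ 79.

Largest n = 78; hence R_4(6) > 78.


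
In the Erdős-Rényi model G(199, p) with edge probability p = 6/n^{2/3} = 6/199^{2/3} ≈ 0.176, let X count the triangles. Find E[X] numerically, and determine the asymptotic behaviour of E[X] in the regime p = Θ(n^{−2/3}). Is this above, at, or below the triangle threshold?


Number of potential triangles: C(199, 3) = 1293699.
Each occurs with probability p³ ≈ (0.176)³ ≈ 5.454408e-03.
By linearity: E[X] = C(199, 3)·p³ ≈ 1293699 · 5.454408e-03 ≈ 7056.3618.
Since α = 2/3 < 1, p = c/n^{2/3} ≫ 1/n is above the triangle threshold p ~ 1/n. Asymptotically E[X] ~ (c³/6)·n^{3(1−α)} = (6³/6)·n^{1} → ∞; triangles are abundant w.h.p.

E[X] ≈ 7056.3618; in regime p = Θ(1/n^{2/3}) E[X] diverges (above the triangle threshold p ~ 1/n).


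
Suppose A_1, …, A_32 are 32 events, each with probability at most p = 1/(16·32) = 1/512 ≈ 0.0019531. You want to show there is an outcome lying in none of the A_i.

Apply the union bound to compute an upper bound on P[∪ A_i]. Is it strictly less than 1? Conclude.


Union bound: P[∪_{i=1}^{32} A_i] ≤ Σ_i P[A_i] ≤ 32·p = 32·(1/512) = 1/16.
Numerically: 1/16 ≈ 0.0625000.
Is 1/16 < 1? YES.
Since P[∪ A_i] ≤ 1/16 < 1, the complement has P[∩ A_i^c] ≥ 1 − 1/16 = 15/16 > 0, so some outcome avoids every A_i.

32·p = 1/16 ≈ 0.0625000; existence CERTIFIED by the union bound.


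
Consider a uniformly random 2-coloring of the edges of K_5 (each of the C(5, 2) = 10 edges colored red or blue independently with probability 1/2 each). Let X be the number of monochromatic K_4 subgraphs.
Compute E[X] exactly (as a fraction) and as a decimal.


Let X = Σ_S X_S over the C(5, 4) = 5 subsets S of size 4, where X_S = 1 if the K_4 on S is monochromatic.
For a fixed S, the K_4 on S has C(4, 2) = 6 edges. P[all 6 edges red] = (1/2)^6, and likewise for blue, so P[monochromatic] = 2·(1/2)^6 = 2^{1 − 6} = 1/32.
By linearity: E[X] = C(5, 4) · 2^{1 − 6} = 5 · 1/32 = 5/32.
Numerically: E[X] ≈ 0.1562.

E[X] = C(5,4)·2^(1−C(4,2)) = 5/32 ≈ 0.1562.


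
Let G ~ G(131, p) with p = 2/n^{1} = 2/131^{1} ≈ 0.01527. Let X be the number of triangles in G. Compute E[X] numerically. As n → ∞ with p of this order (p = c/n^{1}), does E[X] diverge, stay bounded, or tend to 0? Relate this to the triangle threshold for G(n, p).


Number of potential triangles: C(131, 3) = 366145.
Each occurs with probability p³ ≈ (0.01527)³ ≈ 3.558575e-06.
By linearity: E[X] = C(131, 3)·p³ ≈ 366145 · 3.558575e-06 ≈ 1.3030.
Here α = 1, so p = 2/n is exactly at the triangle threshold p ~ 1/n. Asymptotically E[X] → c³/6 = 2³/6 = 4/3 ≈ 1.3333, a bounded constant. In this regime the triangle count is asymptotically Poisson(c³/6).

E[X] ≈ 1.3030; in regime p = Θ(1/n^{1}) E[X] stays bounded (at the triangle threshold p ~ 1/n).


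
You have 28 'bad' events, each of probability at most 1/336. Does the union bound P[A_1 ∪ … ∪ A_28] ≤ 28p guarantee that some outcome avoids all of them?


Union bound: P[∪_{i=1}^{28} A_i] ≤ Σ_i P[A_i] ≤ 28·p = 28·(1/336) = 1/12.
Numerically: 1/12 ≈ 0.083333.
Is 1/12 < 1? YES.
Since P[∪ A_i] ≤ 1/12 < 1, the complement has P[∩ A_i^c] ≥ 1 − 1/12 = 11/12 > 0, so some outcome avoids every A_i.

28·p = 1/12 ≈ 0.083333; existence CERTIFIED by the union bound.


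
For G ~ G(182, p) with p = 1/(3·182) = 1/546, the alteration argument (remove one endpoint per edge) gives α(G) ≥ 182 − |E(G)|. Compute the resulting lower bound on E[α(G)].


E[|E(G)|] = C(182, 2)·p = 16471 · (1/546) = 181/6.
E[α(G)] ≥ n − E[|E(G)|] = 182 − 181/6 = 911/6.
Numerically: ≈ 151.833.
(This is only a lower bound; the true E[α(G)] may be larger.)

E[α(G)] ≥ 911/6 ≈ 151.833.


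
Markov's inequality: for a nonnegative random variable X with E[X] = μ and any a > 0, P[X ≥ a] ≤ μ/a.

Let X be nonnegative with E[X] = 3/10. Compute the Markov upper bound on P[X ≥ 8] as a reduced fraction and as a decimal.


μ = E[X] = 3/10, a = 8.
Markov: P[X ≥ 8] ≤ μ/a = (3/10)/8 = 3/80.
Numerically: ≈ 0.037.
(Since a = 8 > μ = 0.300, the bound 3/80 is < 1 and informative.)

P[X ≥ 8] ≤ 3/80 ≈ 0.037.


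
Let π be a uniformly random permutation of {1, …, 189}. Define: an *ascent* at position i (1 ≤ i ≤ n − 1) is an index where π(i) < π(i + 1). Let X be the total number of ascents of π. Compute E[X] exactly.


Write X = Σ X_I over i = 1, …, 188, with X_I the indicator of one ascent.
There are 188 indicators.
For each fixed i, the pair (π(i), π(i+1)) is a uniformly random ordered pair of distinct values from {1, …, 189}; by symmetry P[π(i) < π(i+1)] = 1/2.
By linearity: E[X] = 188 · (1/2) = (189 − 1) · (1/2) = 94 ≈ 94.000000.

E[X] = 94 = 94.000000.


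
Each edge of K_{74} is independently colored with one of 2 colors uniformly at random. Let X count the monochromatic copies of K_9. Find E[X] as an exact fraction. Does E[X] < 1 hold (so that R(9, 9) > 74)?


E[X] = C(74, 9) · 2^{1 − 36} = 110524147514 · 2^{−35} = 110524147514/34359738368.
As a reduced fraction: E[X] = 55262073757/17179869184 ≈ 3.216676.
Is E[X] < 1? NO.
Since E[X] ≥ 1, the first-moment bound is inconclusive at n = 74; it does NOT by itself certify R(9, 9) > 74.

E[X] = 55262073757/17179869184 ≈ 3.216676; E[X] ≥ 1; first-moment method inconclusive here.


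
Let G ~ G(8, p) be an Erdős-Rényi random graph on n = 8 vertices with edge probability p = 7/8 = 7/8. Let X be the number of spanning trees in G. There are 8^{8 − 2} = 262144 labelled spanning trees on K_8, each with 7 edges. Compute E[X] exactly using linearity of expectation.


K_8 has 8^{8 − 2} = 262144 labelled spanning trees.
For each such spanning tree H, let X_H = 1 if all 7 edges of H are present in G. Then P[X_H = 1] = p^{7} = (7/8)^{7} = 823543/2097152.
Summing the indicators: E[X] = Σ_H E[X_H] = 262144 · p^{7} = 262144 · 823543/2097152 = 823543/8.
Numerically: E[X] ≈ 1.03e+05.

E[X] = 262144 · (7/8)^{7} = 823543/8 ≈ 1.03e+05.
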